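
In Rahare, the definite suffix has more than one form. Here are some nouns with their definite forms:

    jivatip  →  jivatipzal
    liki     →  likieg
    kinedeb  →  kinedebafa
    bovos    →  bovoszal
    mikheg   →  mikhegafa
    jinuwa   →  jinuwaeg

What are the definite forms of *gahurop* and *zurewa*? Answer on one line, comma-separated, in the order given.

Looking at the final sound of each stem: -zal when the stem ends in a voiceless consonant (*jivatip*, *bovos*); -afa when the stem ends in a voiced consonant (*kinedeb*, *mikheg*); -eg when the stem ends in a vowel (*liki*, *jinuwa*).
*gahurop*: final sound = /p/, a voiceless consonant → -zal → *gahuropzal*.
The final sound of *zurewa* is /a/, which is a vowel, so the suffix is -eg, giving *zurewaeg*.

gahuropzal, zurewaeg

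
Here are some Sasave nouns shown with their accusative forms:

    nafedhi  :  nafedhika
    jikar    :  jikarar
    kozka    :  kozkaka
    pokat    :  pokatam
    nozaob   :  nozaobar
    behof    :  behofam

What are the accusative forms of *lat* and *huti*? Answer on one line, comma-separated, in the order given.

The pattern is voicing of the final sound: -am when the stem ends in a voiceless consonant (*pokat*, *behof*); -ar when the stem ends in a voiced consonant (*jikar*, *nozaob*); -ka when the stem ends in a vowel (*nafedhi*, *kozka*).
The final sound of *lat* is /t/, which is a voiceless consonant, so the suffix is -am, giving *latam*.
Since the final sound of *huti* is /i/ (a vowel), it takes -ka, giving *hutika*.

latam, hutika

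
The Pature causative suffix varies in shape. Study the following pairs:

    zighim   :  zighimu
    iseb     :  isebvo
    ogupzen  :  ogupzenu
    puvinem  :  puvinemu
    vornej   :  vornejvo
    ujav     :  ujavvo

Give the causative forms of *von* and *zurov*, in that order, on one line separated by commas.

vonu, zurovvo

The suffix is conditioned by the final consonant: -u when the stem ends in a nasal (*zighim*, *ogupzen*, *puvinem*); -vo when the stem ends in a non-nasal consonant (*iseb*, *vornej*, *ujav*).
The final consonant of *von* is /n/, which is a nasal, so the suffix is -u, giving *vonu*.
The final consonant of *zurov* is /v/, which is non-nasal, so the suffix is -vo, giving *zurovvo*.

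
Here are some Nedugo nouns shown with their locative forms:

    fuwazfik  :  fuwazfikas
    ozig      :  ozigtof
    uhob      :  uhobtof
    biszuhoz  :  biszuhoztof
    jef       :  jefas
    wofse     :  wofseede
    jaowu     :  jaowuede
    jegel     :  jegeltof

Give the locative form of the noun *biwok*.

The alternation tracks the final sound of the stem — -as when the stem ends in a voiceless consonant (*fuwazfik*, *jef*); -tof when the stem ends in a voiced consonant (*ozig*, *uhob*, *biszuhoz*, *jegel*); -ede when the stem ends in a vowel (*wofse*, *jaowu*).
The final sound of *biwok* is /k/, which is a voiceless consonant, so the suffix is -as, giving *biwokas*.

biwokas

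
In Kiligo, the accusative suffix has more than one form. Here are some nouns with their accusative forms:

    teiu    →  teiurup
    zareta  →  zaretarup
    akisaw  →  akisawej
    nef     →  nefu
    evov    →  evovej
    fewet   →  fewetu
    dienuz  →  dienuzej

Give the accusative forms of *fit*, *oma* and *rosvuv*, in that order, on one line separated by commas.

fitu, omarup, rosvuvej

Looking at the final sound of each stem: -u when the stem ends in a voiceless consonant (*nef*, *fewet*); -ej when the stem ends in a voiced consonant (*akisaw*, *evov*, *dienuz*); -rup when the stem ends in a vowel (*teiu*, *zareta*).
The final sound of *fit* is /t/, which is a voiceless consonant, so the suffix is -u, giving *fitu*.
Since the final sound of *oma* is /a/ (a vowel), it takes -rup, giving *omarup*.
*rosvuv*: final sound = /v/, a voiced consonant → -ej → *rosvuvej*.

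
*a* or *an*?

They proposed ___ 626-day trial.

a

The indefinite article is chosen by the initial *sound* of the following word, not its spelling.
The number *626* is spoken "six hundred …", beginning with /sɪks/ — a consonant sound.
So the article is *a*: They proposed a 626-day trial.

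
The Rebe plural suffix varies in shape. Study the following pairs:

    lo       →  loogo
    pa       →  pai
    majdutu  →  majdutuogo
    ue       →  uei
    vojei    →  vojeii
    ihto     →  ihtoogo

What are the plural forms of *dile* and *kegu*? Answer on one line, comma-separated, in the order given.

dilei, keguogo

Looking at the last vowel of each stem: -ogo when the last vowel of the stem is a rounded vowel (*lo*, *majdutu*, *ihto*); -i when the last vowel of the stem is an unrounded vowel (*pa*, *ue*, *vojei*).
The last vowel of *dile* is /e/, which is an unrounded vowel, so the suffix is -i, giving *dilei*.
Since the last vowel of *kegu* is /u/ (a rounded vowel), it takes -ogo, giving *keguogo*.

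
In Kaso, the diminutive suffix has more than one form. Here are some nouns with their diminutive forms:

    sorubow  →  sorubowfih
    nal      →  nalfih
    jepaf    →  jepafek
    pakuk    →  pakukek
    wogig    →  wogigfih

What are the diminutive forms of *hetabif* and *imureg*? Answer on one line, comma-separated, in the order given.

The pattern is voicing of the final consonant: -ek when the stem ends in a voiceless consonant (*jepaf*, *pakuk*); -fih when the stem ends in a voiced consonant (*sorubow*, *nal*, *wogig*).
Since the final consonant of *hetabif* is /f/ (voiceless), it takes -ek, giving *hetabifek*.
*imureg* — final consonant /g/ (voiced) → -fih → *imuregfih*.

hetabifek, imuregfih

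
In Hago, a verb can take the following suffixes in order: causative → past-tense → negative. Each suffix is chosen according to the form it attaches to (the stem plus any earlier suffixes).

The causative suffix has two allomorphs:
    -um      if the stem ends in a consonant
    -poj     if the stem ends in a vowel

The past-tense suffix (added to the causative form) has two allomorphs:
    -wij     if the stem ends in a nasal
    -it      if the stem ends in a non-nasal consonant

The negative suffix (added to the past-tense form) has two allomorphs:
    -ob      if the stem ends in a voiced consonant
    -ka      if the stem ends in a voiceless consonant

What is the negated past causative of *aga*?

*aga*: final sound = /a/, a vowel → -poj → *agapoj*.
The causative form *agapoj* — final consonant /j/ (non-nasal) → -it → *agapojit*.
The final consonant of the past-tense form *agapojit* is /t/, which is voiceless, so the negative suffix is -ka, giving *agapojitka*.

agapojitka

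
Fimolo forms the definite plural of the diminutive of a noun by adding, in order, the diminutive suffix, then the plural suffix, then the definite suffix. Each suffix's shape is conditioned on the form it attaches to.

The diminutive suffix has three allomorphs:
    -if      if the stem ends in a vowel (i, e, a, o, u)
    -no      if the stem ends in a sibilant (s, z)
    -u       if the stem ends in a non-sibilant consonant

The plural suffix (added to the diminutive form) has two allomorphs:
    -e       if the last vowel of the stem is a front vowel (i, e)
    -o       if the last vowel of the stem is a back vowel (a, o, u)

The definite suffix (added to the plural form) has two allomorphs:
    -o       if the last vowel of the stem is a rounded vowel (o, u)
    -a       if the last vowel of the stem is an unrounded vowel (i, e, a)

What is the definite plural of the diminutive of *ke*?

keifea

*ke*: final sound = /e/, a vowel → -if → *keif*.
The diminutive form *keif*: last vowel = /i/, a front vowel → -e → *keife*.
The plural form *keife* — last vowel /e/ (an unrounded vowel) → -a → *keifea*.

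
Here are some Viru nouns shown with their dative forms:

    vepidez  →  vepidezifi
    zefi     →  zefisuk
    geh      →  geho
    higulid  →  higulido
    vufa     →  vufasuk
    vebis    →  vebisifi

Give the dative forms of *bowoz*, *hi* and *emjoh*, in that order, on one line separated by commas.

bowozifi, hisuk, emjoho

Looking at the final sound of each stem: -ifi when the stem ends in a sibilant (*vepidez*, *vebis*); -o when the stem ends in a non-sibilant consonant (*geh*, *higulid*); -suk when the stem ends in a vowel (*zefi*, *vufa*).
*bowoz*: final sound = /z/, a sibilant → -ifi → *bowozifi*.
*hi* — final sound /i/ (a vowel) → -suk → *hisuk*.
Since the final sound of *emjoh* is /h/ (a non-sibilant consonant), it takes -o, giving *emjoho*.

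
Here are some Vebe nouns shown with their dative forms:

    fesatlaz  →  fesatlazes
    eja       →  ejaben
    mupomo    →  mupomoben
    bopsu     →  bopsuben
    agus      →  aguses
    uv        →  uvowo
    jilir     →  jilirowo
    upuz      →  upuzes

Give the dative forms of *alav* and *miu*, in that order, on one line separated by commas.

alavowo, miuben

Looking at the final sound of each stem: -es when the stem ends in a sibilant (*fesatlaz*, *agus*, *upuz*); -owo when the stem ends in a non-sibilant consonant (*uv*, *jilir*); -ben when the stem ends in a vowel (*eja*, *mupomo*, *bopsu*).
*alav* — final sound /v/ (a non-sibilant consonant) → -owo → *alavowo*.
*miu* — final sound /u/ (a vowel) → -ben → *miuben*.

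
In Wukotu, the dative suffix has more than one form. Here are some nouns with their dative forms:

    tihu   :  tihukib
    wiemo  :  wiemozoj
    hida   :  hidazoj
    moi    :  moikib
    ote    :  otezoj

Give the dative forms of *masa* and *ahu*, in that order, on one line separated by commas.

The pattern is height harmony: -kib when the last vowel of the stem is a high vowel (*tihu*, *moi*); -zoj when the last vowel of the stem is a non-high vowel (*wiemo*, *hida*, *ote*).
*masa*: last vowel = /a/, a non-high vowel → -zoj → *masazoj*.
Since the last vowel of *ahu* is /u/ (a high vowel), it takes -kib, giving *ahukib*.

masazoj, ahukib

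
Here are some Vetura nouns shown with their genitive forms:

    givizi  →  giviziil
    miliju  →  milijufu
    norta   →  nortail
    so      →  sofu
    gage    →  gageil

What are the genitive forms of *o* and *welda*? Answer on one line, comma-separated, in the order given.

The pattern is rounding harmony: -fu when the last vowel of the stem is a rounded vowel (*miliju*, *so*); -il when the last vowel of the stem is an unrounded vowel (*givizi*, *norta*, *gage*).
Since the last vowel of *o* is /o/ (a rounded vowel), it takes -fu, giving *ofu*.
*welda*: last vowel = /a/, an unrounded vowel → -il → *weldail*.

ofu, weldail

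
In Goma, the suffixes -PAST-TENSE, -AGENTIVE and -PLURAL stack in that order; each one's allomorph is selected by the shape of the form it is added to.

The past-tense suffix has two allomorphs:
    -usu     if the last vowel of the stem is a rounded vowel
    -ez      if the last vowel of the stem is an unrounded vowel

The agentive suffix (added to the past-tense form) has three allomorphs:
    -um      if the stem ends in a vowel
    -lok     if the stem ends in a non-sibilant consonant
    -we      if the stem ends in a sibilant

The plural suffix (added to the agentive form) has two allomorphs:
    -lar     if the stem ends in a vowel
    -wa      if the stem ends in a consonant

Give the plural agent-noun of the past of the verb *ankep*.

ankepezwelar

The last vowel of *ankep* is /e/, which is an unrounded vowel, so the past-tense suffix is -ez, giving *ankepez*.
The past-tense form *ankepez*: final sound = /z/, a sibilant → -we → *ankepezwe*.
Since the final sound of the agentive form *ankepezwe* is /e/ (a vowel), it takes -lar, giving *ankepezwelar*.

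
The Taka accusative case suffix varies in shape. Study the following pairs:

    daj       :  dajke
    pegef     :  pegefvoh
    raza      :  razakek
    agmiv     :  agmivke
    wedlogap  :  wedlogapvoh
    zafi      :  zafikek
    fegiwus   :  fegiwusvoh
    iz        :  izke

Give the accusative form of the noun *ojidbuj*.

The suffix is conditioned by the final sound: -voh when the stem ends in a voiceless consonant (*pegef*, *wedlogap*, *fegiwus*); -ke when the stem ends in a voiced consonant (*daj*, *agmiv*, *iz*); -kek when the stem ends in a vowel (*raza*, *zafi*).
Since the final sound of *ojidbuj* is /j/ (a voiced consonant), it takes -ke, giving *ojidbujke*.

ojidbujke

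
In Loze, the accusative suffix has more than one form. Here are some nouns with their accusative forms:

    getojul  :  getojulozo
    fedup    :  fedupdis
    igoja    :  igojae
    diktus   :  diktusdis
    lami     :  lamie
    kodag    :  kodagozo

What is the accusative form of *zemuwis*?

zemuwisdis

Looking at the final sound of each stem: -dis when the stem ends in a voiceless consonant (*fedup*, *diktus*); -ozo when the stem ends in a voiced consonant (*getojul*, *kodag*); -e when the stem ends in a vowel (*igoja*, *lami*).
*zemuwis* — final sound /s/ (a voiceless consonant) → -dis → *zemuwisdis*.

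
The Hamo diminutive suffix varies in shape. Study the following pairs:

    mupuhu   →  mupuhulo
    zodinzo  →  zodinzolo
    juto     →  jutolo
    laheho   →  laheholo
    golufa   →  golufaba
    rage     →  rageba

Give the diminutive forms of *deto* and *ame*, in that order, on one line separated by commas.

The alternation tracks the last vowel of the stem — -lo when the last vowel of the stem is a rounded vowel (*mupuhu*, *zodinzo*, *juto*, *laheho*); -ba when the last vowel of the stem is an unrounded vowel (*golufa*, *rage*).
The last vowel of *deto* is /o/, which is a rounded vowel, so the suffix is -lo, giving *detolo*.
*ame*: last vowel = /e/, an unrounded vowel → -ba → *ameba*.

detolo, ameba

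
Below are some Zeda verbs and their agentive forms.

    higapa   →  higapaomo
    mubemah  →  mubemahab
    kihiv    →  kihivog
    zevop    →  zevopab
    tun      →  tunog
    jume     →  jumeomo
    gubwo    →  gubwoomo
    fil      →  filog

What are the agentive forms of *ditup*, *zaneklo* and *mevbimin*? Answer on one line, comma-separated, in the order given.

ditupab, zanekloomo, mevbiminog

The pattern is voicing of the final sound: -ab when the stem ends in a voiceless consonant (*mubemah*, *zevop*); -og when the stem ends in a voiced consonant (*kihiv*, *tun*, *fil*); -omo when the stem ends in a vowel (*higapa*, *jume*, *gubwo*).
The final sound of *ditup* is /p/, which is a voiceless consonant, so the suffix is -ab, giving *ditupab*.
The final sound of *zaneklo* is /o/, which is a vowel, so the suffix is -omo, giving *zanekloomo*.
*mevbimin* — final sound /n/ (a voiced consonant) → -og → *mevbiminog*.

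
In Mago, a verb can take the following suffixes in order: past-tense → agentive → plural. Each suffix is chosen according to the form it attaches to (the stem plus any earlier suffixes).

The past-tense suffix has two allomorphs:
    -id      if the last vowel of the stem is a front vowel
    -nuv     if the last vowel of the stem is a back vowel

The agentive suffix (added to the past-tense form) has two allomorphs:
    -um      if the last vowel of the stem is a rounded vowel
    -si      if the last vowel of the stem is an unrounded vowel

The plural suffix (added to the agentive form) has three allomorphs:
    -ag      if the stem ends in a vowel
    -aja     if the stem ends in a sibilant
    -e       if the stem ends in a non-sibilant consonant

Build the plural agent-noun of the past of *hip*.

hipidsiag

*hip* — last vowel /i/ (a front vowel) → -id → *hipid*.
The past-tense form *hipid*: last vowel = /i/, an unrounded vowel → -si → *hipidsi*.
The agentive form *hipidsi* — final sound /i/ (a vowel) → -ag → *hipidsiag*.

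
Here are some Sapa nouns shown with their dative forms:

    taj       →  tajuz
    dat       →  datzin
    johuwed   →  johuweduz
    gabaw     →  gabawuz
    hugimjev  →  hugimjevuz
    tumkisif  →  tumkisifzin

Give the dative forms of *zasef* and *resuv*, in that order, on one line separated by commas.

zasefzin, resuvuz

The pattern is voicing of the final consonant: -zin when the stem ends in a voiceless consonant (*dat*, *tumkisif*); -uz when the stem ends in a voiced consonant (*taj*, *johuwed*, *gabaw*, *hugimjev*).
*zasef* — final consonant /f/ (voiceless) → -zin → *zasefzin*.
*resuv*: final consonant = /v/, voiced → -uz → *resuvuz*.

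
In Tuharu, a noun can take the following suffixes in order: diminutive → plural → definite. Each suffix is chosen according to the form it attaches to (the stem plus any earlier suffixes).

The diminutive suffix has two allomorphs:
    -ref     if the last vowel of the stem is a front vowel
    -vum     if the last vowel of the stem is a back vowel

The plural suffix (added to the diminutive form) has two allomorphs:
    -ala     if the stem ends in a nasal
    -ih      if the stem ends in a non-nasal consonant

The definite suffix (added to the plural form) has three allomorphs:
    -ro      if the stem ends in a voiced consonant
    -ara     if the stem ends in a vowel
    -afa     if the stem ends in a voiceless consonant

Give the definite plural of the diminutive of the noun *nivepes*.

nivepesrefihafa

The last vowel of *nivepes* is /e/, which is a front vowel, so the diminutive suffix is -ref, giving *nivepesref*.
The diminutive form *nivepesref*: final consonant = /f/, non-nasal → -ih → *nivepesrefih*.
Since the final sound of the plural form *nivepesrefih* is /h/ (a voiceless consonant), it takes -afa, giving *nivepesrefihafa*.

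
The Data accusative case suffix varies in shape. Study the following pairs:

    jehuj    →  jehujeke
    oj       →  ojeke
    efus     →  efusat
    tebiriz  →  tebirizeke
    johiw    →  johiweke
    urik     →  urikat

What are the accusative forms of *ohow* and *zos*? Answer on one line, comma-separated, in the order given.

Looking at the final consonant of each stem: -at when the stem ends in a voiceless consonant (*efus*, *urik*); -eke when the stem ends in a voiced consonant (*jehuj*, *oj*, *tebiriz*, *johiw*).
The final consonant of *ohow* is /w/, which is voiced, so the suffix is -eke, giving *ohoweke*.
Since the final consonant of *zos* is /s/ (voiceless), it takes -at, giving *zosat*.

ohoweke, zosat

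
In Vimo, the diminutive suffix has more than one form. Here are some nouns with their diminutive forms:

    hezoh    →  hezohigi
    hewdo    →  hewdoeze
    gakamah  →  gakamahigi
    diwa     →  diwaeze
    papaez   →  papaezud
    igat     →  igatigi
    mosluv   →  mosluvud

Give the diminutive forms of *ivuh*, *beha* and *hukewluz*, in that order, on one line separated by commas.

The pattern is voicing of the final sound: -igi when the stem ends in a voiceless consonant (*hezoh*, *gakamah*, *igat*); -ud when the stem ends in a voiced consonant (*papaez*, *mosluv*); -eze when the stem ends in a vowel (*hewdo*, *diwa*).
*ivuh* — final sound /h/ (a voiceless consonant) → -igi → *ivuhigi*.
*beha* — final sound /a/ (a vowel) → -eze → *behaeze*.
*hukewluz* — final sound /z/ (a voiced consonant) → -ud → *hukewluzud*.

ivuhigi, behaeze, hukewluzud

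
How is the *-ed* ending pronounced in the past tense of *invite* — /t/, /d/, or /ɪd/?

/ɪd/

The stem *invite* ends in /t/ or /d/.
The -ed suffix is realized as /ɪd/ after /t, d/; as /t/ after other voiceless consonants; and as /d/ after other voiced sounds.
So -ed on *invite* is pronounced /ɪd/.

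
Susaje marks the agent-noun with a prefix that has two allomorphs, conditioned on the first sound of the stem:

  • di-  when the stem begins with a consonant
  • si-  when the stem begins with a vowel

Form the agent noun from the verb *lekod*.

*lekod* — first sound /l/ (a consonant) → di- → *dilekod*.

dilekod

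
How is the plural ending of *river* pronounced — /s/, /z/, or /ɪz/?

The stem *river* ends in a voiced non-sibilant sound.
The plural suffix surfaces as /ɪz/ after sibilants, /s/ after other voiceless consonants, and /z/ after other voiced sounds.
So the plural -s on *river* is pronounced /z/.

/z/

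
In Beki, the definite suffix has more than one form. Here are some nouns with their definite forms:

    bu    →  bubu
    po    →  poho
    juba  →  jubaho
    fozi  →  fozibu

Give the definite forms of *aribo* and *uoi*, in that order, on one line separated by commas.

The suffix is conditioned by the last vowel: -bu when the last vowel of the stem is a high vowel (*bu*, *fozi*); -ho when the last vowel of the stem is a non-high vowel (*po*, *juba*).
Since the last vowel of *aribo* is /o/ (a non-high vowel), it takes -ho, giving *ariboho*.
Since the last vowel of *uoi* is /i/ (a high vowel), it takes -bu, giving *uoibu*.

ariboho, uoibu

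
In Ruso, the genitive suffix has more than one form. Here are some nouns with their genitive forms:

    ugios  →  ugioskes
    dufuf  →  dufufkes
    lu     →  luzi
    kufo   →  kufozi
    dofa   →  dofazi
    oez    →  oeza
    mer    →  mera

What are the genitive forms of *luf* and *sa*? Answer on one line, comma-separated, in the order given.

The alternation tracks the final sound of the stem — -kes when the stem ends in a voiceless consonant (*ugios*, *dufuf*); -a when the stem ends in a voiced consonant (*oez*, *mer*); -zi when the stem ends in a vowel (*lu*, *kufo*, *dofa*).
*luf*: final sound = /f/, a voiceless consonant → -kes → *lufkes*.
*sa*: final sound = /a/, a vowel → -zi → *sazi*.

lufkes, sazi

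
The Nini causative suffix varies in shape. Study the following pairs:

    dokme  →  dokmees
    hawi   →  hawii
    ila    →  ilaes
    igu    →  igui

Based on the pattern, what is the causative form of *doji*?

The suffix is conditioned by the last vowel: -i when the last vowel of the stem is a high vowel (*hawi*, *igu*); -es when the last vowel of the stem is a non-high vowel (*dokme*, *ila*).
The last vowel of *doji* is /i/, which is a high vowel, so the suffix is -i, giving *dojii*.

dojii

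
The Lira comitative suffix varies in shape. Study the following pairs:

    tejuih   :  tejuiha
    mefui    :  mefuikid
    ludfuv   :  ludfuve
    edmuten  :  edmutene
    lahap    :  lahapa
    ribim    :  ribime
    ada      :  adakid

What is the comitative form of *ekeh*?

ekeha

Looking at the final sound of each stem: -a when the stem ends in a voiceless consonant (*tejuih*, *lahap*); -e when the stem ends in a voiced consonant (*ludfuv*, *edmuten*, *ribim*); -kid when the stem ends in a vowel (*mefui*, *ada*).
The final sound of *ekeh* is /h/, which is a voiceless consonant, so the suffix is -a, giving *ekeha*.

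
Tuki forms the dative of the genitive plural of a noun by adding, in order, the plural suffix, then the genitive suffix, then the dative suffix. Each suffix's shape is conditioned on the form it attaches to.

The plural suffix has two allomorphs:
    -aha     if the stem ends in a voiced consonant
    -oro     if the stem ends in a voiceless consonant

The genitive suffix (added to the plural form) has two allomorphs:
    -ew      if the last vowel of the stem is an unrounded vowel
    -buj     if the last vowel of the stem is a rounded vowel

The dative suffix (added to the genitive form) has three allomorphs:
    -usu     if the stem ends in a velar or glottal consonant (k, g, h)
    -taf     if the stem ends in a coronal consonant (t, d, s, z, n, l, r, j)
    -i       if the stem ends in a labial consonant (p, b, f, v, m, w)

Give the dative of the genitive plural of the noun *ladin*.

ladinahaewi

The final consonant of *ladin* is /n/, which is voiced, so the plural suffix is -aha, giving *ladinaha*.
The plural form *ladinaha* — last vowel /a/ (an unrounded vowel) → -ew → *ladinahaew*.
The final consonant of the genitive form *ladinahaew* is /w/, which is labial, so the dative suffix is -i, giving *ladinahaewi*.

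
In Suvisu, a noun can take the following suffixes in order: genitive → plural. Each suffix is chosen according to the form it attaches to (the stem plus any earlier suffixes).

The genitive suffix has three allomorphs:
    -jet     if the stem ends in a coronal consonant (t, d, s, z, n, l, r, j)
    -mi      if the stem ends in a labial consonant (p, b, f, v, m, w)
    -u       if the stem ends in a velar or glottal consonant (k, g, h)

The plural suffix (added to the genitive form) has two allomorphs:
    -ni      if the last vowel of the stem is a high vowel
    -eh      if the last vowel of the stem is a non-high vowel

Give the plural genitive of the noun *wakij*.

*wakij*: final consonant = /j/, coronal → -jet → *wakijjet*.
The genitive form *wakijjet* — last vowel /e/ (a non-high vowel) → -eh → *wakijjeteh*.

wakijjeteh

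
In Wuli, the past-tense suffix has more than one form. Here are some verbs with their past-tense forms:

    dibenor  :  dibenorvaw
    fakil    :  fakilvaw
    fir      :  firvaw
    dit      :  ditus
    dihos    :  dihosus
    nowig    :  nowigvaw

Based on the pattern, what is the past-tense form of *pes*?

pesus

The suffix is conditioned by the final consonant: -us when the stem ends in a voiceless consonant (*dit*, *dihos*); -vaw when the stem ends in a voiced consonant (*dibenor*, *fakil*, *fir*, *nowig*).
The final consonant of *pes* is /s/, which is voiceless, so the suffix is -us, giving *pesus*.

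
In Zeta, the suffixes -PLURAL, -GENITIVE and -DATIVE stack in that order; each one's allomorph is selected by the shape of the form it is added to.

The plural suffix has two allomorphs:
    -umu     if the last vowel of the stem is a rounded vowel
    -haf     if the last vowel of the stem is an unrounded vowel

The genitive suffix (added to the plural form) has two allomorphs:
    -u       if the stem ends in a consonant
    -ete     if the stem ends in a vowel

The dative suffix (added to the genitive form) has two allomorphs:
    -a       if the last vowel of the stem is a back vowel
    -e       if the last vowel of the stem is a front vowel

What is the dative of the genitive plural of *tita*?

*tita* — last vowel /a/ (an unrounded vowel) → -haf → *titahaf*.
The plural form *titahaf* — final sound /f/ (a consonant) → -u → *titahafu*.
The last vowel of the genitive form *titahafu* is /u/, which is a back vowel, so the dative suffix is -a, giving *titahafua*.

titahafua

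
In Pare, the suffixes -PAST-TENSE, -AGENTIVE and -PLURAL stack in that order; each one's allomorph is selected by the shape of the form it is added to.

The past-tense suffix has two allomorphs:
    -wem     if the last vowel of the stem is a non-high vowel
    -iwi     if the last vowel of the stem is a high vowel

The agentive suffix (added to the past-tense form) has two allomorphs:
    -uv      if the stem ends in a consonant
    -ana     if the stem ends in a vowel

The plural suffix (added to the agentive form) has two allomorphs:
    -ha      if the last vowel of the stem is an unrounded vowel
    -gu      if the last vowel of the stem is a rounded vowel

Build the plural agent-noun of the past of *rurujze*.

The last vowel of *rurujze* is /e/, which is a non-high vowel, so the past-tense suffix is -wem, giving *rurujzewem*.
The final sound of the past-tense form *rurujzewem* is /m/, which is a consonant, so the agentive suffix is -uv, giving *rurujzewemuv*.
Since the last vowel of the agentive form *rurujzewemuv* is /u/ (a rounded vowel), it takes -gu, giving *rurujzewemuvgu*.

rurujzewemuvgu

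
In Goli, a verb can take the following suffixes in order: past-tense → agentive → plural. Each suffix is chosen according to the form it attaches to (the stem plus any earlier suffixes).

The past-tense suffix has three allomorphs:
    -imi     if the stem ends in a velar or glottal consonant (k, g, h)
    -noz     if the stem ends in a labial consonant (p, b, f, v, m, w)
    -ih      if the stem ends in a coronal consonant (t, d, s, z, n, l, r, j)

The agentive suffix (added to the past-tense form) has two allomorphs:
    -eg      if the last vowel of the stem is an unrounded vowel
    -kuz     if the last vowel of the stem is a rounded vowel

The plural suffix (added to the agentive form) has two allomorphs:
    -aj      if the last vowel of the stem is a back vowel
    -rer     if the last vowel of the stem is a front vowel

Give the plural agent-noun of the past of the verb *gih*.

*gih* — final consonant /h/ (velar/glottal) → -imi → *gihimi*.
The past-tense form *gihimi*: last vowel = /i/, an unrounded vowel → -eg → *gihimieg*.
The agentive form *gihimieg*: last vowel = /e/, a front vowel → -rer → *gihimiegrer*.

gihimiegrer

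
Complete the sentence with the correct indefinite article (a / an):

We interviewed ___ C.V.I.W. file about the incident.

The indefinite article is chosen by the initial *sound* of the following word, not its spelling.
The initialism *C.V.I.W.* is read letter by letter; the first letter, C, is pronounced /siː/, which begins with a consonant sound.
So the article is *a*: We interviewed a C.V.I.W. file about the incident.

a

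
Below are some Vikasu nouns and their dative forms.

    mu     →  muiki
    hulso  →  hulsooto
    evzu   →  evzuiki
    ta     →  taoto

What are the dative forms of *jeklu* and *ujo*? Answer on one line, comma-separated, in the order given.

jekluiki, ujooto

The alternation tracks the last vowel of the stem — -iki when the last vowel of the stem is a high vowel (*mu*, *evzu*); -oto when the last vowel of the stem is a non-high vowel (*hulso*, *ta*).
*jeklu*: last vowel = /u/, a high vowel → -iki → *jekluiki*.
*ujo*: last vowel = /o/, a non-high vowel → -oto → *ujooto*.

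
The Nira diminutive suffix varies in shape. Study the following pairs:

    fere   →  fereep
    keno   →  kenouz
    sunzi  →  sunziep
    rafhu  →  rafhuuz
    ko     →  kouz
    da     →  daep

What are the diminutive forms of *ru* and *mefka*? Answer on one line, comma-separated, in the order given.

ruuz, mefkaep

The alternation tracks the last vowel of the stem — -uz when the last vowel of the stem is a rounded vowel (*keno*, *rafhu*, *ko*); -ep when the last vowel of the stem is an unrounded vowel (*fere*, *sunzi*, *da*).
The last vowel of *ru* is /u/, which is a rounded vowel, so the suffix is -uz, giving *ruuz*.
*mefka* — last vowel /a/ (an unrounded vowel) → -ep → *mefkaep*.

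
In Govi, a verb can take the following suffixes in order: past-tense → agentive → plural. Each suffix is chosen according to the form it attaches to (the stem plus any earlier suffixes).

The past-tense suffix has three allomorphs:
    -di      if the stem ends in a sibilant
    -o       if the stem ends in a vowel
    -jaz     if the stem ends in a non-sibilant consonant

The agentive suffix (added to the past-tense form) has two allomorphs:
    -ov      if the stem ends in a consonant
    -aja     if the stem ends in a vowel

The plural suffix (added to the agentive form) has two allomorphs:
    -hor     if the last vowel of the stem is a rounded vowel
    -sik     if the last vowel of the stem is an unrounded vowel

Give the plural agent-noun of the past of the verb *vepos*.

*vepos*: final sound = /s/, a sibilant → -di → *veposdi*.
The final sound of the past-tense form *veposdi* is /i/, which is a vowel, so the agentive suffix is -aja, giving *veposdiaja*.
The agentive form *veposdiaja* — last vowel /a/ (an unrounded vowel) → -sik → *veposdiajasik*.

veposdiajasik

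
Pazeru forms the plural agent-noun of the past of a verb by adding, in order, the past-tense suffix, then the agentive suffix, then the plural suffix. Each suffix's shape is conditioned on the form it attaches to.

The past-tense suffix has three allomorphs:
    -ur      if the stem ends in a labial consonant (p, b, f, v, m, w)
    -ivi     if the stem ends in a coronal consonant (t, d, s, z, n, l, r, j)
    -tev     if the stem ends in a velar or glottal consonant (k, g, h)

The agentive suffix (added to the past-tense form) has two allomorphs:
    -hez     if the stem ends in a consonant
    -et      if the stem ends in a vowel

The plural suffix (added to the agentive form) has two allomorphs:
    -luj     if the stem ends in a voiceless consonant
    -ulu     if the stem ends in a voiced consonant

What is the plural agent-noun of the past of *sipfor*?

*sipfor* — final consonant /r/ (coronal) → -ivi → *sipforivi*.
The past-tense form *sipforivi*: final sound = /i/, a vowel → -et → *sipforiviet*.
The agentive form *sipforiviet*: final consonant = /t/, voiceless → -luj → *sipforivietluj*.

sipforivietluj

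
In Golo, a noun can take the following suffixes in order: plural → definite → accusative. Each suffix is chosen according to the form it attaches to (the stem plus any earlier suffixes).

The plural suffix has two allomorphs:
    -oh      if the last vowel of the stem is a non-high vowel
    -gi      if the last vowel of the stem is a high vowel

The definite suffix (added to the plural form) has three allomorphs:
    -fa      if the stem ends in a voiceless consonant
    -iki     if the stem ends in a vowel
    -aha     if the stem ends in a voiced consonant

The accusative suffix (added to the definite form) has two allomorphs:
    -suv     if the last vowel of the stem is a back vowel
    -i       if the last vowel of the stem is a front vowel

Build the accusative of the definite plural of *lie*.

The last vowel of *lie* is /e/, which is a non-high vowel, so the plural suffix is -oh, giving *lieoh*.
The final sound of the plural form *lieoh* is /h/, which is a voiceless consonant, so the definite suffix is -fa, giving *lieohfa*.
The last vowel of the definite form *lieohfa* is /a/, which is a back vowel, so the accusative suffix is -suv, giving *lieohfasuv*.

lieohfasuv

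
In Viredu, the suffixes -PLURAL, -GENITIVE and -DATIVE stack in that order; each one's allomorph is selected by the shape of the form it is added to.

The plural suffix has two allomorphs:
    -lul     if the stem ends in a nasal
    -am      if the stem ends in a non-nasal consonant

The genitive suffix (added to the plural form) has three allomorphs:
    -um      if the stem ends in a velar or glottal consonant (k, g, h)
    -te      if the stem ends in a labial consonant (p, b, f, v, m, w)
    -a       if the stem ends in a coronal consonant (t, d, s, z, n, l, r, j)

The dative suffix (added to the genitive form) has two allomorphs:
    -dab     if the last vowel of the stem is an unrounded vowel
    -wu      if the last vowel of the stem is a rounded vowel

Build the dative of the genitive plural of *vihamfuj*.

vihamfujamtedab

Since the final consonant of *vihamfuj* is /j/ (non-nasal), it takes -am, giving *vihamfujam*.
Since the final consonant of the plural form *vihamfujam* is /m/ (labial), it takes -te, giving *vihamfujamte*.
The genitive form *vihamfujamte* — last vowel /e/ (an unrounded vowel) → -dab → *vihamfujamtedab*.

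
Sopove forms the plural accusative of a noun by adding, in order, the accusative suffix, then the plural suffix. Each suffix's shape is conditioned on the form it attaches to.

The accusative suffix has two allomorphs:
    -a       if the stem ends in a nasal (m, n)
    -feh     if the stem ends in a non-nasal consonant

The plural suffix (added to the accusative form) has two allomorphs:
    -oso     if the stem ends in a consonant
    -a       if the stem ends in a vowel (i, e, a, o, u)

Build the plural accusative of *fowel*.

Since the final consonant of *fowel* is /l/ (non-nasal), it takes -feh, giving *fowelfeh*.
The accusative form *fowelfeh* — final sound /h/ (a consonant) → -oso → *fowelfehoso*.

fowelfehoso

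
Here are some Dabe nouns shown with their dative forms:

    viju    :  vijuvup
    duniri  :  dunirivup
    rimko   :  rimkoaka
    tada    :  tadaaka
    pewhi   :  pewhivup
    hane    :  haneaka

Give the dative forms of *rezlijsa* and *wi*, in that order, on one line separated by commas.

The alternation tracks the last vowel of the stem — -vup when the last vowel of the stem is a high vowel (*viju*, *duniri*, *pewhi*); -aka when the last vowel of the stem is a non-high vowel (*rimko*, *tada*, *hane*).
Since the last vowel of *rezlijsa* is /a/ (a non-high vowel), it takes -aka, giving *rezlijsaaka*.
Since the last vowel of *wi* is /i/ (a high vowel), it takes -vup, giving *wivup*.

rezlijsaaka, wivup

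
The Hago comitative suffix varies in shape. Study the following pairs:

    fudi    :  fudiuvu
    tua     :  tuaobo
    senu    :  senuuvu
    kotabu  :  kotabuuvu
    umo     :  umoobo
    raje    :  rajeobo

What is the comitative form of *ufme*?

The suffix is conditioned by the last vowel: -uvu when the last vowel of the stem is a high vowel (*fudi*, *senu*, *kotabu*); -obo when the last vowel of the stem is a non-high vowel (*tua*, *umo*, *raje*).
*ufme* — last vowel /e/ (a non-high vowel) → -obo → *ufmeobo*.

ufmeobo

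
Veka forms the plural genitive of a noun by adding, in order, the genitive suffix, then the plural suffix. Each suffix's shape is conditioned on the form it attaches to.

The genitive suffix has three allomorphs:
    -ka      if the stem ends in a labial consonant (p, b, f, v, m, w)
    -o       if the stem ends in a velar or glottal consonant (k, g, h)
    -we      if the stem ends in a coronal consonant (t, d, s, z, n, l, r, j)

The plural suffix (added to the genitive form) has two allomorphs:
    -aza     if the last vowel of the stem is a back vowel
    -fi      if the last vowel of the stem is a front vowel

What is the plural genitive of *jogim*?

jogimkaaza

The final consonant of *jogim* is /m/, which is labial, so the genitive suffix is -ka, giving *jogimka*.
The last vowel of the genitive form *jogimka* is /a/, which is a back vowel, so the plural suffix is -aza, giving *jogimkaaza*.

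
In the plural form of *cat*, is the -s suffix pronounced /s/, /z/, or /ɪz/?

/s/

The stem *cat* ends in a voiceless non-sibilant consonant.
The plural suffix surfaces as /ɪz/ after sibilants, /s/ after other voiceless consonants, and /z/ after other voiced sounds.
So the plural -s on *cat* is pronounced /s/.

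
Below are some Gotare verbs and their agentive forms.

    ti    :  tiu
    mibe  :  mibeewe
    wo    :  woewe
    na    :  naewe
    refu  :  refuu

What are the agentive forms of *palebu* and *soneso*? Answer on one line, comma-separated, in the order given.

The alternation tracks the last vowel of the stem — -u when the last vowel of the stem is a high vowel (*ti*, *refu*); -ewe when the last vowel of the stem is a non-high vowel (*mibe*, *wo*, *na*).
*palebu*: last vowel = /u/, a high vowel → -u → *palebuu*.
*soneso* — last vowel /o/ (a non-high vowel) → -ewe → *sonesoewe*.

palebuu, sonesoewe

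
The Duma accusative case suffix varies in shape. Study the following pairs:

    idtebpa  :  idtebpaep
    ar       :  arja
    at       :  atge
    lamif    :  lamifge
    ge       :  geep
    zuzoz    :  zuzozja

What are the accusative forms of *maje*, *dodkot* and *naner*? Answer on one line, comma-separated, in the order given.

majeep, dodkotge, nanerja

The suffix is conditioned by the final sound: -ge when the stem ends in a voiceless consonant (*at*, *lamif*); -ja when the stem ends in a voiced consonant (*ar*, *zuzoz*); -ep when the stem ends in a vowel (*idtebpa*, *ge*).
Since the final sound of *maje* is /e/ (a vowel), it takes -ep, giving *majeep*.
The final sound of *dodkot* is /t/, which is a voiceless consonant, so the suffix is -ge, giving *dodkotge*.
*naner*: final sound = /r/, a voiced consonant → -ja → *nanerja*.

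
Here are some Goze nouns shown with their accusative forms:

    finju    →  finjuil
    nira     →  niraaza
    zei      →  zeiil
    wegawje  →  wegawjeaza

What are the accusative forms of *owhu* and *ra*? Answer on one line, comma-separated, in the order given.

The suffix is conditioned by the last vowel: -il when the last vowel of the stem is a high vowel (*finju*, *zei*); -aza when the last vowel of the stem is a non-high vowel (*nira*, *wegawje*).
*owhu* — last vowel /u/ (a high vowel) → -il → *owhuil*.
*ra* — last vowel /a/ (a non-high vowel) → -aza → *raaza*.

owhuil, raaza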